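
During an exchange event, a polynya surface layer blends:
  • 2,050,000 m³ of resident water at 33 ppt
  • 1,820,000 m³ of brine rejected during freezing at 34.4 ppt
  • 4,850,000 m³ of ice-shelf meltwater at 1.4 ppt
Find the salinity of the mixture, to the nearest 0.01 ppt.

By conservation of dissolved salt,
salt = 2,050,000×33 + 1,820,000×34.4 + 4,850,000×1.4 = 67,650,000 + 62,608,000 + 6,790,000 = 137,048,000
volume = 2,050,000 + 1,820,000 + 4,850,000 = 8,720,000 m³
S = 137,048,000 / 8,720,000 = 15.7165 ppt

15.72 ppt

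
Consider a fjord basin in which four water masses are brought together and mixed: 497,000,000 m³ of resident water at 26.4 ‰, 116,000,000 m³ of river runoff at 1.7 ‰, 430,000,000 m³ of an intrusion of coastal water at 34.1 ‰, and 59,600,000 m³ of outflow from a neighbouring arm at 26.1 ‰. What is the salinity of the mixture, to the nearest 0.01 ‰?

26.79 ‰

Conserving salt mass:
salt = 497,000,000×26.4 + 116,000,000×1.7 + 430,000,000×34.1 + 59,600,000×26.1 = 13,120,800,000 + 197,200,000 + 14,663,000,000 + 1,555,560,000 = 29,536,560,000
volume = 497,000,000 + 116,000,000 + 430,000,000 + 59,600,000 = 1,102,600,000 m³
S = 29,536,560,000 / 1,102,600,000 = 26.7881 ‰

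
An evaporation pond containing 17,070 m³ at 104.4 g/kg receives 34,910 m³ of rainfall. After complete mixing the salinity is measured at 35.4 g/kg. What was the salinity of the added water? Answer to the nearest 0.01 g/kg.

Salt balance: 17,070×104.4 + 34,910×S = 51,980×35.4
1,782,108 + 34,910·S = 1,840,092
S = (1,840,092 − 1,782,108) / 34,910 = 1.661 g/kg

1.66 g/kg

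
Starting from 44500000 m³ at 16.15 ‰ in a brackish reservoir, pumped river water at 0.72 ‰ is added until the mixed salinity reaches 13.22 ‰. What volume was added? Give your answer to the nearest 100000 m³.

10400000 m³

Salt balance: 44,500,000×16.15 + V×0.72 = (44,500,000+V)×13.22
718,675,000 + 0.72V = 588,290,000 + 13.22V
130,385,000 = 12.5V
V = 10,430,800 m³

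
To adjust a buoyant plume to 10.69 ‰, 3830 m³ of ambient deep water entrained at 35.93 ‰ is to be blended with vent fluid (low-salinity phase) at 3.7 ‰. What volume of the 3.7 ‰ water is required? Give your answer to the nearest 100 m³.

Salt balance: 3,830×35.93 + V×3.7 = (3,830+V)×10.69
137,611.9 + 3.7V = 40,942.7 + 10.69V
96,669.2 = 6.99V
V = 13,829.64 m³

13800 m³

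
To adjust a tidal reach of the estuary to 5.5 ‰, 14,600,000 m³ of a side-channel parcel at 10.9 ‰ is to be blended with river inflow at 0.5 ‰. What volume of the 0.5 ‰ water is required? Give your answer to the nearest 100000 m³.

15800000 m³

Salt balance: 14,600,000×10.9 + V×0.5 = (14,600,000+V)×5.5
159,140,000 + 0.5V = 80,300,000 + 5.5V
78,840,000 = 5V
V = 15,768,000 m³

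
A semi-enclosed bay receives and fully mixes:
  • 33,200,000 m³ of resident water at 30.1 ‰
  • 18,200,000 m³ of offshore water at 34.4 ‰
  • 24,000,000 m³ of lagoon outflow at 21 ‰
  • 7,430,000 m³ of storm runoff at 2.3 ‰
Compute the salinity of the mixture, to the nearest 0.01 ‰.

Conserving salt mass:
salt = 33,200,000×30.1 + 18,200,000×34.4 + 24,000,000×21 + 7,430,000×2.3 = 999,320,000 + 626,080,000 + 504,000,000 + 17,089,000 = 2,146,489,000
volume = 33,200,000 + 18,200,000 + 24,000,000 + 7,430,000 = 82,830,000 m³
S = 2,146,489,000 / 82,830,000 = 25.9144 ‰

25.91 ‰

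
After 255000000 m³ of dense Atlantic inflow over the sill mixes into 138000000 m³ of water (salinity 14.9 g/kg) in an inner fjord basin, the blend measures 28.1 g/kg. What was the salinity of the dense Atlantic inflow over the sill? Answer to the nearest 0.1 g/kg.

35.2 g/kg

Salt balance: 138,000,000×14.9 + 255,000,000×S = 393,000,000×28.1
2,056,200,000 + 255,000,000·S = 11,043,300,000
S = (11,043,300,000 − 2,056,200,000) / 255,000,000 = 35.2435 g/kg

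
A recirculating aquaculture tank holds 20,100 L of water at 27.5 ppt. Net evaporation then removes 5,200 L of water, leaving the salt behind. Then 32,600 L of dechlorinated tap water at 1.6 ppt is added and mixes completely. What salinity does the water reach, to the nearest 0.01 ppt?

After evaporation: salt = 20,100×27.5 = 552,750; volume = 20,100 − 5,200 = 14,900 L
After mixing: salt = 552,750 + 32,600×1.6 = 604,910; volume = 14,900 + 32,600 = 47,500 L
S = 604,910 / 47,500 = 12.7349 ppt

12.73 ppt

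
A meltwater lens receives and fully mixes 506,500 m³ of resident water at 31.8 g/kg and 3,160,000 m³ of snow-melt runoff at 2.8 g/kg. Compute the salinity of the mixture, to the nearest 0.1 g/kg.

Salt balance:
salt = 506,500×31.8 + 3,160,000×2.8 = 16,106,700 + 8,848,000 = 24,954,700
volume = 506,500 + 3,160,000 = 3,666,500 m³
S = 24,954,700 / 3,666,500 = 6.806 g/kg

6.8 g/kg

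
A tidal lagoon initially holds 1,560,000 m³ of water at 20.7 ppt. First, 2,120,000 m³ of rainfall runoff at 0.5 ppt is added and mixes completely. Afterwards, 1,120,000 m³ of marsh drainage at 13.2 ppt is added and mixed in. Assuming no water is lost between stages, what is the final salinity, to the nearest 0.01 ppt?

10.03 ppt

Weighted by volume,
Initial salt = 1,560,000×20.7 = 32,292,000
After stage 1: salt = 32,292,000 + 2,120,000×0.5 = 33,352,000; volume = 3,680,000 m³; S = 9.063 ppt
After stage 2: salt = 33,352,000 + 1,120,000×13.2 = 48,136,000; volume = 4,800,000 m³
S = 48,136,000 / 4,800,000 = 10.0283 ppt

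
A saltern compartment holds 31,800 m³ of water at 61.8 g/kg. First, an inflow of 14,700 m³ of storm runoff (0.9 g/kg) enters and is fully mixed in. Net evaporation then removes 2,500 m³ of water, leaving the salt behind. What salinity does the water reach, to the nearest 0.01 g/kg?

44.97 g/kg

After mixing: salt = 31,800×61.8 + 14,700×0.9 = 1,978,470; volume = 46,500 m³
After evaporation: salt unchanged = 1,978,470; volume = 46,500 − 2,500 = 44,000 m³
S = 1,978,470 / 44,000 = 44.9652 g/kg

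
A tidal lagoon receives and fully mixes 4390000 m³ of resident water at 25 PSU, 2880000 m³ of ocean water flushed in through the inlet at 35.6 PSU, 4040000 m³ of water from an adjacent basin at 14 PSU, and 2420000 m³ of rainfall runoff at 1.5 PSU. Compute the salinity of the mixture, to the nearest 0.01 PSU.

19.84 PSU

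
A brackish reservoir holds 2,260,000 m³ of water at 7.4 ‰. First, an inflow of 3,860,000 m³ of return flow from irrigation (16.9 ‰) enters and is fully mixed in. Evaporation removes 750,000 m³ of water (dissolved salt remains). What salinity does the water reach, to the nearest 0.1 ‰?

After mixing: salt = 2,260,000×7.4 + 3,860,000×16.9 = 81,958,000; volume = 6,120,000 m³
After evaporation: salt unchanged = 81,958,000; volume = 6,120,000 − 750,000 = 5,370,000 m³
S = 81,958,000 / 5,370,000 = 15.2622 ‰

15.3 ‰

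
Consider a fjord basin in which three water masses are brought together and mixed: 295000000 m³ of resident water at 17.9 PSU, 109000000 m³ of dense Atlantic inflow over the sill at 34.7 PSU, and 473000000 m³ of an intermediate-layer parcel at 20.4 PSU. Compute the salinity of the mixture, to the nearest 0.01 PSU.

21.34 PSU

Total salt / total volume:
salt = 295,000,000×17.9 + 109,000,000×34.7 + 473,000,000×20.4 = 5,280,500,000 + 3,782,300,000 + 9,649,200,000 = 18,712,000,000
volume = 295,000,000 + 109,000,000 + 473,000,000 = 877,000,000 m³
S = 18,712,000,000 / 877,000,000 = 21.3364 PSU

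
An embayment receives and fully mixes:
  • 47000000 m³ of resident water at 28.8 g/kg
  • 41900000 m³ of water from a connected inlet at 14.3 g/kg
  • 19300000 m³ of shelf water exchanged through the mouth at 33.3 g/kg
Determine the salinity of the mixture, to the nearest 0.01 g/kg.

Conserving salt mass:
salt = 47,000,000×28.8 + 41,900,000×14.3 + 19,300,000×33.3 = 1,353,600,000 + 599,170,000 + 642,690,000 = 2,595,460,000
volume = 47,000,000 + 41,900,000 + 19,300,000 = 108,200,000 m³
S = 2,595,460,000 / 108,200,000 = 23.9876 g/kg

23.99 g/kg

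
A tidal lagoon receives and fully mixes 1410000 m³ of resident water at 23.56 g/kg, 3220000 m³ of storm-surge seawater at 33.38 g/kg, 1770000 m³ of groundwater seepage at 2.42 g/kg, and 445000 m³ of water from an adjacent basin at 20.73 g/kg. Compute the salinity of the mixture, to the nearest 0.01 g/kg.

22.53 g/kg

Mass of salt is conserved:
salt = 1,410,000×23.56 + 3,220,000×33.38 + 1,770,000×2.42 + 445,000×20.73 = 33,219,600 + 107,483,600 + 4,283,400 + 9,224,850 = 154,211,450
volume = 1,410,000 + 3,220,000 + 1,770,000 + 445,000 = 6,845,000 m³
S = 154,211,450 / 6,845,000 = 22.5291 g/kg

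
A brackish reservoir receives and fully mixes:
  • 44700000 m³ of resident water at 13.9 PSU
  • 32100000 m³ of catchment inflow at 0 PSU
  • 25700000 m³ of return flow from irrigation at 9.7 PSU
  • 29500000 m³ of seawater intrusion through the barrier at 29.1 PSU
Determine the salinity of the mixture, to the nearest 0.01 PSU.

13.10 PSU

Mass of salt is conserved:
salt = 44,700,000×13.9 + 32,100,000×0 + 25,700,000×9.7 + 29,500,000×29.1 = 621,330,000 + 0 + 249,290,000 + 858,450,000 = 1,729,070,000
volume = 44,700,000 + 32,100,000 + 25,700,000 + 29,500,000 = 132,000,000 m³
S = 1,729,070,000 / 132,000,000 = 13.099 PSU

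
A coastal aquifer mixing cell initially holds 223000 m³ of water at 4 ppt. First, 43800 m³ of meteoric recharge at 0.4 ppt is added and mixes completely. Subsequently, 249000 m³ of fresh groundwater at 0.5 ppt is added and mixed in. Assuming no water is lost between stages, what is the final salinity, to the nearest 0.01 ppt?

Conserving salt mass:
Initial salt = 223,000×4 = 892,000
After stage 1: salt = 892,000 + 43,800×0.4 = 909,520; volume = 266,800 m³; S = 3.409 ppt
After stage 2: salt = 909,520 + 249,000×0.5 = 1,034,020; volume = 515,800 m³
S = 1,034,020 / 515,800 = 2.0047 ppt

2.00 ppt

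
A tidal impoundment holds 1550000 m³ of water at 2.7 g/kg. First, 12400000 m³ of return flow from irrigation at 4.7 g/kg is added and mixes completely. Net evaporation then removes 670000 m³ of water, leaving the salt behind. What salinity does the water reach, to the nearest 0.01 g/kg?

4.70 g/kg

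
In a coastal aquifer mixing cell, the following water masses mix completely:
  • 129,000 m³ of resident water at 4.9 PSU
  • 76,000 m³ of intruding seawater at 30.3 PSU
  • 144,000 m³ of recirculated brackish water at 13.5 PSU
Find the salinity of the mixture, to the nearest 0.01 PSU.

13.98 PSU

Mass of salt is conserved:
salt = 129,000×4.9 + 76,000×30.3 + 144,000×13.5 = 632,100 + 2,302,800 + 1,944,000 = 4,878,900
volume = 129,000 + 76,000 + 144,000 = 349,000 m³
S = 4,878,900 / 349,000 = 13.9797 PSU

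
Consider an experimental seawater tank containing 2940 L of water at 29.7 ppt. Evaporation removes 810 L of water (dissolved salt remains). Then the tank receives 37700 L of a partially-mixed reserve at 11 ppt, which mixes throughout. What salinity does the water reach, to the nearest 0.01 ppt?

After evaporation: salt = 2,940×29.7 = 87,318; volume = 2,940 − 810 = 2,130 L
After mixing: salt = 87,318 + 37,700×11 = 502,018; volume = 2,130 + 37,700 = 39,830 L
S = 502,018 / 39,830 = 12.604 ppt

12.60 ppt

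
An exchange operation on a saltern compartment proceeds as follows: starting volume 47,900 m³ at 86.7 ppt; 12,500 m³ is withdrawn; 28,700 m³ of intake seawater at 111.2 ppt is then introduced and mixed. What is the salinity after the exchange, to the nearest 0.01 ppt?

Remaining after removal: 35,400 m³ at 86.7 ppt (salt = 3,069,180)
After addition: salt = 3,069,180 + 28,700×111.2 = 6,260,620; volume = 64,100 m³
S = 6,260,620 / 64,100 = 97.6696 ppt

97.67 ppt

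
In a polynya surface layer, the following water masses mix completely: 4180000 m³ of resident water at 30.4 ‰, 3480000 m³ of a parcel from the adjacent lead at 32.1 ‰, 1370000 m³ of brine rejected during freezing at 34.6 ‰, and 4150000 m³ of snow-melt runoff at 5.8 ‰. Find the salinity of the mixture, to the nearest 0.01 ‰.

23.54 ‰

By conservation of dissolved salt,
salt = 4,180,000×30.4 + 3,480,000×32.1 + 1,370,000×34.6 + 4,150,000×5.8 = 127,072,000 + 111,708,000 + 47,402,000 + 24,070,000 = 310,252,000
volume = 4,180,000 + 3,480,000 + 1,370,000 + 4,150,000 = 13,180,000 m³
S = 310,252,000 / 13,180,000 = 23.5396 ‰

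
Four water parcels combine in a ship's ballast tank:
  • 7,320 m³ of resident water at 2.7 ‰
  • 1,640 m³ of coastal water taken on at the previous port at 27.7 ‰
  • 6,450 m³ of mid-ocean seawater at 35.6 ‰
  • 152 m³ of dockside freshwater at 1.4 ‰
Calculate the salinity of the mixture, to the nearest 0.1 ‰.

By conservation of dissolved salt,
salt = 7,320×2.7 + 1,640×27.7 + 6,450×35.6 + 152×1.4 = 19,764 + 45,428 + 229,620 + 212.8 = 295,024.8
volume = 7,320 + 1,640 + 6,450 + 152 = 15,562 m³
S = 295,024.8 / 15,562 = 18.958 ‰

19.0 ‰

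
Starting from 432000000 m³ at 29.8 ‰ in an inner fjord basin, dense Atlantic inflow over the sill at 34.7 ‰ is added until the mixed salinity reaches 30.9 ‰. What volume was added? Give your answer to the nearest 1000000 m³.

Salt balance: 432,000,000×29.8 + V×34.7 = (432,000,000+V)×30.9
12,873,600,000 + 34.7V = 13,348,800,000 + 30.9V
475,200,000 = 3.8V
V = 125,052,631.58 m³

125000000 m³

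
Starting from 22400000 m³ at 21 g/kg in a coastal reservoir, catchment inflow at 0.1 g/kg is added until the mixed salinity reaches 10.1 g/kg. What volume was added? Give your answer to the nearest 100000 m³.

24400000 m³

Salt balance: 22,400,000×21 + V×0.1 = (22,400,000+V)×10.1
470,400,000 + 0.1V = 226,240,000 + 10.1V
244,160,000 = 10V
V = 24,416,000 m³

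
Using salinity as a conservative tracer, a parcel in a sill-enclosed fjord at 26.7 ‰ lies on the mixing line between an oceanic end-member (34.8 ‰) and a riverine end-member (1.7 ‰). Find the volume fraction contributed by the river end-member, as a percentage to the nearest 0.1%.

24.5%

Let f be the freshwater fraction. Salt balance per unit volume:
f×1.7 + (1−f)×34.8 = 26.7
f = (34.8 − 26.7) / (34.8 − 1.7) = 8.1/33.1 = 0.2447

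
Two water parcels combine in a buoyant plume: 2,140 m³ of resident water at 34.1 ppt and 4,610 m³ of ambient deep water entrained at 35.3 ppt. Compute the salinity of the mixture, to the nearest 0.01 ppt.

34.92 ppt

Mass of salt is conserved:
salt = 2,140×34.1 + 4,610×35.3 = 72,974 + 162,733 = 235,707
volume = 2,140 + 4,610 = 6,750 m³
S = 235,707 / 6,750 = 34.9196 ppt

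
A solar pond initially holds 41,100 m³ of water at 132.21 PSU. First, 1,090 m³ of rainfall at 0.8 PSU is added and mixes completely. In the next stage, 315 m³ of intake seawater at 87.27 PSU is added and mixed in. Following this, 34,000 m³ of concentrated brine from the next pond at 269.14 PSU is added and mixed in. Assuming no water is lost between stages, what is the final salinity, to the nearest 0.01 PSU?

Total salt / total volume:
Initial salt = 41,100×132.21 = 5,433,831
After stage 1: salt = 5,433,831 + 1,090×0.8 = 5,434,703; volume = 42,190 m³; S = 128.815 PSU
After stage 2: salt = 5,434,703 + 315×87.27 = 5,462,193.05; volume = 42,505 m³; S = 128.507 PSU
After stage 3: salt = 5,462,193.05 + 34,000×269.14 = 14,612,953.05; volume = 76,505 m³
S = 14,612,953.05 / 76,505 = 191.0065 PSU

191.01 PSU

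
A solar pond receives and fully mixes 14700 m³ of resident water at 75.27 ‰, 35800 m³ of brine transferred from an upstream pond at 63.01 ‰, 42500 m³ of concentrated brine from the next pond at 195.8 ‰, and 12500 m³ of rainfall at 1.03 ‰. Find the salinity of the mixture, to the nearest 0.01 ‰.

110.87 ‰

By conservation of dissolved salt,
salt = 14,700×75.27 + 35,800×63.01 + 42,500×195.8 + 12,500×1.03 = 1,106,469 + 2,255,758 + 8,321,500 + 12,875 = 11,696,602
volume = 14,700 + 35,800 + 42,500 + 12,500 = 105,500 m³
S = 11,696,602 / 105,500 = 110.8683 ‰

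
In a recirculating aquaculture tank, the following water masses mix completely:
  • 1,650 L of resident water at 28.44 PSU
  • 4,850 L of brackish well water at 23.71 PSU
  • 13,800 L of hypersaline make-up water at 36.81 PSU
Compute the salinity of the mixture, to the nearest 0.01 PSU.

33.00 PSU

Weighted by volume,
salt = 1,650×28.44 + 4,850×23.71 + 13,800×36.81 = 46,926 + 114,993.5 + 507,978 = 669,897.5
volume = 1,650 + 4,850 + 13,800 = 20,300 L
S = 669,897.5 / 20,300 = 32.9999 PSU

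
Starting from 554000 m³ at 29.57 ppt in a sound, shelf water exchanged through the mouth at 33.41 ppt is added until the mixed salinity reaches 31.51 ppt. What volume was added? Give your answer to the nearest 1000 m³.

566000 m³

Salt balance: 554,000×29.57 + V×33.41 = (554,000+V)×31.51
16,381,780 + 33.41V = 17,456,540 + 31.51V
1,074,760 = 1.9V
V = 565,663.16 m³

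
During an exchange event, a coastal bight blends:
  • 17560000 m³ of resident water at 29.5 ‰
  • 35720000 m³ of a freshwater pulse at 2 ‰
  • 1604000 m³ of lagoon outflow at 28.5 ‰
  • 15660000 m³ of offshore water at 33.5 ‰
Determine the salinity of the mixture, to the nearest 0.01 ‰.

16.44 ‰

Total salt / total volume:
salt = 17,560,000×29.5 + 35,720,000×2 + 1,604,000×28.5 + 15,660,000×33.5 = 518,020,000 + 71,440,000 + 45,714,000 + 524,610,000 = 1,159,784,000
volume = 17,560,000 + 35,720,000 + 1,604,000 + 15,660,000 = 70,544,000 m³
S = 1,159,784,000 / 70,544,000 = 16.4406 ‰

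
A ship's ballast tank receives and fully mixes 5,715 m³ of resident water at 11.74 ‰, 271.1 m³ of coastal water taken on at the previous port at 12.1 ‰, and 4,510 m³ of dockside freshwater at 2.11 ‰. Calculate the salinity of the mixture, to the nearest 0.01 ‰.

7.61 ‰

By conservation of dissolved salt,
salt = 5,715×11.74 + 271.1×12.1 + 4,510×2.11 = 67,094.1 + 3,280.31 + 9,516.1 = 79,890.51
volume = 5,715 + 271.1 + 4,510 = 10,496.1 m³
S = 79,890.51 / 10,496.1 = 7.6114 ‰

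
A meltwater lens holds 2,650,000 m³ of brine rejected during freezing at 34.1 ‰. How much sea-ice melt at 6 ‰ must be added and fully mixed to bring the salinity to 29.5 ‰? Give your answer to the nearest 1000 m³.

519000 m³

Salt balance: 2,650,000×34.1 + V×6 = (2,650,000+V)×29.5
90,365,000 + 6V = 78,175,000 + 29.5V
12,190,000 = 23.5V
V = 518,723.4 m³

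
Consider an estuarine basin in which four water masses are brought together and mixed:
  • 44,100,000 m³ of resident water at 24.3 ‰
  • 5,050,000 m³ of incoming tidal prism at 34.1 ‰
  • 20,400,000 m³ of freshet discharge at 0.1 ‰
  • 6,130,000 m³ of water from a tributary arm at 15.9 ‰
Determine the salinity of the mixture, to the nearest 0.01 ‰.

17.75 ‰

Conserving salt mass:
salt = 44,100,000×24.3 + 5,050,000×34.1 + 20,400,000×0.1 + 6,130,000×15.9 = 1,071,630,000 + 172,205,000 + 2,040,000 + 97,467,000 = 1,343,342,000
volume = 44,100,000 + 5,050,000 + 20,400,000 + 6,130,000 = 75,680,000 m³
S = 1,343,342,000 / 75,680,000 = 17.7503 ‰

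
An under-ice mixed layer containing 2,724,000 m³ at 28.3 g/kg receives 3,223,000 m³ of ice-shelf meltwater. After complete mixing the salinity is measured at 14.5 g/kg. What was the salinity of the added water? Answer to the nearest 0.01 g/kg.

Salt balance: 2,724,000×28.3 + 3,223,000×S = 5,947,000×14.5
77,089,200 + 3,223,000·S = 86,231,500
S = (86,231,500 − 77,089,200) / 3,223,000 = 2.8366 g/kg

2.84 g/kg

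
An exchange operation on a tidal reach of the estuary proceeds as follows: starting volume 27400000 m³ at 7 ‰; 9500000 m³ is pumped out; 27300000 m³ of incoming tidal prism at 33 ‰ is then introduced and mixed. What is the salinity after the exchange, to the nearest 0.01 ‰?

22.70 ‰

Remaining after removal: 17,900,000 m³ at 7 ‰ (salt = 125,300,000)
After addition: salt = 125,300,000 + 27,300,000×33 = 1,026,200,000; volume = 45,200,000 m³
S = 1,026,200,000 / 45,200,000 = 22.7035 ‰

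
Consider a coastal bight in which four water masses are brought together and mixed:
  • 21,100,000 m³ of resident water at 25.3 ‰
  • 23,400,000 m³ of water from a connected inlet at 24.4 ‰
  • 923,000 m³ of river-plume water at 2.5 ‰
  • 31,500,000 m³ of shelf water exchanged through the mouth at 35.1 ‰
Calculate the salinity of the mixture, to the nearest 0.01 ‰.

28.77 ‰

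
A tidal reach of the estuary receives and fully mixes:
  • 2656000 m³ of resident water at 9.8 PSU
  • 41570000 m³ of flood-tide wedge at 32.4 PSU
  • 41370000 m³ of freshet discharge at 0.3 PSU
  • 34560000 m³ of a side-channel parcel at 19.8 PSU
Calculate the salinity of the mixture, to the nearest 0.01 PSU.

17.22 PSU

Mass of salt is conserved:
salt = 2,656,000×9.8 + 41,570,000×32.4 + 41,370,000×0.3 + 34,560,000×19.8 = 26,028,800 + 1,346,868,000 + 12,411,000 + 684,288,000 = 2,069,595,800
volume = 2,656,000 + 41,570,000 + 41,370,000 + 34,560,000 = 120,156,000 m³
S = 2,069,595,800 / 120,156,000 = 17.2242 PSU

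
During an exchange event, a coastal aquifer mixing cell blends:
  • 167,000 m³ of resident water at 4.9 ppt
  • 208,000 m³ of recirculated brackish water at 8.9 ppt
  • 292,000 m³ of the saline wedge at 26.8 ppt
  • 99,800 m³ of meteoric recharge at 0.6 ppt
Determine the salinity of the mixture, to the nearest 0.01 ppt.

Conserving salt mass:
salt = 167,000×4.9 + 208,000×8.9 + 292,000×26.8 + 99,800×0.6 = 818,300 + 1,851,200 + 7,825,600 + 59,880 = 10,554,980
volume = 167,000 + 208,000 + 292,000 + 99,800 = 766,800 m³
S = 10,554,980 / 766,800 = 13.765 ppt

13.76 ppt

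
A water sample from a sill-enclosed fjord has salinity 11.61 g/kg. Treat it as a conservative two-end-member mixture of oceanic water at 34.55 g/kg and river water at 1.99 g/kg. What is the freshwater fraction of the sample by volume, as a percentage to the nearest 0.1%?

Let f be the freshwater fraction. Salt balance per unit volume:
f×1.99 + (1−f)×34.55 = 11.61
f = (34.55 − 11.61) / (34.55 − 1.99) = 22.94/32.56 = 0.7045

70.5%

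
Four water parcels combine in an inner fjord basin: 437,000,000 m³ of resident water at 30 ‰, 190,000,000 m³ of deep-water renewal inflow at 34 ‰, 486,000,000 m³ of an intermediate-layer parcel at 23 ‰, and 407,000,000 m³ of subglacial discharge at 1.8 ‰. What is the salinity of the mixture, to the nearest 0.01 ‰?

Salt balance:
salt = 437,000,000×30 + 190,000,000×34 + 486,000,000×23 + 407,000,000×1.8 = 13,110,000,000 + 6,460,000,000 + 11,178,000,000 + 732,600,000 = 31,480,600,000
volume = 437,000,000 + 190,000,000 + 486,000,000 + 407,000,000 = 1,520,000,000 m³
S = 31,480,600,000 / 1,520,000,000 = 20.7109 ‰

20.71 ‰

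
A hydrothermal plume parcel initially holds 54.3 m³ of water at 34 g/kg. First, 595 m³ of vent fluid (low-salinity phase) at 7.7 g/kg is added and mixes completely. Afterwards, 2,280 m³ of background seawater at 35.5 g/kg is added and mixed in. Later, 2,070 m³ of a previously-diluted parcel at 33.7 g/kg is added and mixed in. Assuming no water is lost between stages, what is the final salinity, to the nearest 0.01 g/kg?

Weighted by volume,
Initial salt = 54.3×34 = 1,846.2
After stage 1: salt = 1,846.2 + 595×7.7 = 6,427.7; volume = 649.3 m³; S = 9.899 g/kg
After stage 2: salt = 6,427.7 + 2,280×35.5 = 87,367.7; volume = 2,929.3 m³; S = 29.825 g/kg
After stage 3: salt = 87,367.7 + 2,070×33.7 = 157,126.7; volume = 4,999.3 m³
S = 157,126.7 / 4,999.3 = 31.4297 g/kg

31.43 g/kg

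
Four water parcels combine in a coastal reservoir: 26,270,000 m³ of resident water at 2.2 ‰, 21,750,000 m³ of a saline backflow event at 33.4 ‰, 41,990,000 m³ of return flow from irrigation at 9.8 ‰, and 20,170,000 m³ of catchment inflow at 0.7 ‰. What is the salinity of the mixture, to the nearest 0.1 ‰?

Mass of salt is conserved:
salt = 26,270,000×2.2 + 21,750,000×33.4 + 41,990,000×9.8 + 20,170,000×0.7 = 57,794,000 + 726,450,000 + 411,502,000 + 14,119,000 = 1,209,865,000
volume = 26,270,000 + 21,750,000 + 41,990,000 + 20,170,000 = 110,180,000 m³
S = 1,209,865,000 / 110,180,000 = 10.981 ‰

11.0 ‰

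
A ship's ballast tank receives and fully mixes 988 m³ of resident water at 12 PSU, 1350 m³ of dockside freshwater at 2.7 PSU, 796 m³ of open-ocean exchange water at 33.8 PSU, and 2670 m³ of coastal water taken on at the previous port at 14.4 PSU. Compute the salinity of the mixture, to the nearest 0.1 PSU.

Weighted by volume,
salt = 988×12 + 1,350×2.7 + 796×33.8 + 2,670×14.4 = 11,856 + 3,645 + 26,904.8 + 38,448 = 80,853.8
volume = 988 + 1,350 + 796 + 2,670 = 5,804 m³
S = 80,853.8 / 5,804 = 13.931 PSU

13.9 PSU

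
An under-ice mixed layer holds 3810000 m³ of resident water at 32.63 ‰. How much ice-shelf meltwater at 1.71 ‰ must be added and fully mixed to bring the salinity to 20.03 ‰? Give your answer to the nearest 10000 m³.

2620000 m³

Salt balance: 3,810,000×32.63 + V×1.71 = (3,810,000+V)×20.03
124,320,300 + 1.71V = 76,314,300 + 20.03V
48,006,000 = 18.32V
V = 2,620,414.85 m³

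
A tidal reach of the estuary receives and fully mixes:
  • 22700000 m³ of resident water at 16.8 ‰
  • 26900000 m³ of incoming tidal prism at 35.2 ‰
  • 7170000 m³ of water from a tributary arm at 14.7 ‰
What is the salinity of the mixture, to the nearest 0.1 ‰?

25.3 ‰

Salt balance:
salt = 22,700,000×16.8 + 26,900,000×35.2 + 7,170,000×14.7 = 381,360,000 + 946,880,000 + 105,399,000 = 1,433,639,000
volume = 22,700,000 + 26,900,000 + 7,170,000 = 56,770,000 m³
S = 1,433,639,000 / 56,770,000 = 25.253 ‰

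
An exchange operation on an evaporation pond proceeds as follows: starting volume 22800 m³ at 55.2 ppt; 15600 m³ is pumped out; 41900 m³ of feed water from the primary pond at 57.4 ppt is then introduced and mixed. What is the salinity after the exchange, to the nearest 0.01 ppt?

Remaining after removal: 7,200 m³ at 55.2 ppt (salt = 397,440)
After addition: salt = 397,440 + 41,900×57.4 = 2,802,500; volume = 49,100 m³
S = 2,802,500 / 49,100 = 57.0774 ppt

57.08 ppt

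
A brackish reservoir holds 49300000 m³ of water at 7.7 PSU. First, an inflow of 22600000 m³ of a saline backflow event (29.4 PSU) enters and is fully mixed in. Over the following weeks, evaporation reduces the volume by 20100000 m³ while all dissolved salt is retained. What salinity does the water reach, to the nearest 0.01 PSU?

20.16 PSU

After mixing: salt = 49,300,000×7.7 + 22,600,000×29.4 = 1,044,050,000; volume = 71,900,000 m³
After evaporation: salt unchanged = 1,044,050,000; volume = 71,900,000 − 20,100,000 = 51,800,000 m³
S = 1,044,050,000 / 51,800,000 = 20.1554 PSU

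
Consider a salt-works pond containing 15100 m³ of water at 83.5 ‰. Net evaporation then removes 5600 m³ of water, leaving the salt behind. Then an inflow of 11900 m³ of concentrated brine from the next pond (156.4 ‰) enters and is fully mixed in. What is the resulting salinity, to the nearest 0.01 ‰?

145.89 ‰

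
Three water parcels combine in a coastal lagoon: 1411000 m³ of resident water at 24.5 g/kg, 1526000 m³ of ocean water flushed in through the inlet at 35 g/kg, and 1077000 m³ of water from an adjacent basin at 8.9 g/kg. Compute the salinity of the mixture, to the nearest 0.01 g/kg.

By conservation of dissolved salt,
salt = 1,411,000×24.5 + 1,526,000×35 + 1,077,000×8.9 = 34,569,500 + 53,410,000 + 9,585,300 = 97,564,800
volume = 1,411,000 + 1,526,000 + 1,077,000 = 4,014,000 m³
S = 97,564,800 / 4,014,000 = 24.3061 g/kg

24.31 g/kg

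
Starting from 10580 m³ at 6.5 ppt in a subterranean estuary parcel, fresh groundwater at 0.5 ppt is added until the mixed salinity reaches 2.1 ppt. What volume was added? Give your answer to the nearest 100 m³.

29100 m³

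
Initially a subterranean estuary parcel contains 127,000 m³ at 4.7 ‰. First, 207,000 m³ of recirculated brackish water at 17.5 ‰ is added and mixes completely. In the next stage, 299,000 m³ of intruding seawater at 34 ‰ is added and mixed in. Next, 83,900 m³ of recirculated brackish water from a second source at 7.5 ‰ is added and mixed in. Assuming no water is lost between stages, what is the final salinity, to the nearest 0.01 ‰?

Conserving salt mass:
Initial salt = 127,000×4.7 = 596,900
After stage 1: salt = 596,900 + 207,000×17.5 = 4,219,400; volume = 334,000 m³; S = 12.633 ‰
After stage 2: salt = 4,219,400 + 299,000×34 = 14,385,400; volume = 633,000 m³; S = 22.726 ‰
After stage 3: salt = 14,385,400 + 83,900×7.5 = 15,014,650; volume = 716,900 m³
S = 15,014,650 / 716,900 = 20.9439 ‰

20.94 ‰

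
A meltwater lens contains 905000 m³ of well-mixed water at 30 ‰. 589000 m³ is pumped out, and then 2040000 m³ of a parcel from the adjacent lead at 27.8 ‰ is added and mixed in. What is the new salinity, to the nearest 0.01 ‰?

28.10 ‰

Remaining after removal: 316,000 m³ at 30 ‰ (salt = 9,480,000)
After addition: salt = 9,480,000 + 2,040,000×27.8 = 66,192,000; volume = 2,356,000 m³
S = 66,192,000 / 2,356,000 = 28.0951 ‰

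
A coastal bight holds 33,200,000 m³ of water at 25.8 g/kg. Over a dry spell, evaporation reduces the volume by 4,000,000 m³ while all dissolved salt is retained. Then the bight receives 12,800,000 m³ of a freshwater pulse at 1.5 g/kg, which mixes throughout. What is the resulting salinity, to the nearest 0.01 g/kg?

20.85 g/kg

After evaporation: salt = 33,200,000×25.8 = 856,560,000; volume = 33,200,000 − 4,000,000 = 29,200,000 m³
After mixing: salt = 856,560,000 + 12,800,000×1.5 = 875,760,000; volume = 29,200,000 + 12,800,000 = 42,000,000 m³
S = 875,760,000 / 42,000,000 = 20.8514 g/kg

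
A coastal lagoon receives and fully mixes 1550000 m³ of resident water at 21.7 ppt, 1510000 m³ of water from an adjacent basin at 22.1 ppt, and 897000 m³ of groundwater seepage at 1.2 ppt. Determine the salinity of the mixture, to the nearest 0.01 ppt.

Total salt / total volume:
salt = 1,550,000×21.7 + 1,510,000×22.1 + 897,000×1.2 = 33,635,000 + 33,371,000 + 1,076,400 = 68,082,400
volume = 1,550,000 + 1,510,000 + 897,000 = 3,957,000 m³
S = 68,082,400 / 3,957,000 = 17.2056 ppt

17.21 ppt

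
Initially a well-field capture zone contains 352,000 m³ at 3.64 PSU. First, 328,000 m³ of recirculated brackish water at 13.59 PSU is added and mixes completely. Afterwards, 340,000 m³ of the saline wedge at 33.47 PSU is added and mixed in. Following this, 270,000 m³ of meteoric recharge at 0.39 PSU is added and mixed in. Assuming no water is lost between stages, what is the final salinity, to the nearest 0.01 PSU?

13.35 PSU

Total salt / total volume:
Initial salt = 352,000×3.64 = 1,281,280
After stage 1: salt = 1,281,280 + 328,000×13.59 = 5,738,800; volume = 680,000 m³; S = 8.439 PSU
After stage 2: salt = 5,738,800 + 340,000×33.47 = 17,118,600; volume = 1,020,000 m³; S = 16.783 PSU
After stage 3: salt = 17,118,600 + 270,000×0.39 = 17,223,900; volume = 1,290,000 m³
S = 17,223,900 / 1,290,000 = 13.3519 PSU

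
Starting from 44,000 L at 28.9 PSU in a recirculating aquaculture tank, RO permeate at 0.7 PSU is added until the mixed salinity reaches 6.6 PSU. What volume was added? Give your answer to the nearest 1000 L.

166000 L

Salt balance: 44,000×28.9 + V×0.7 = (44,000+V)×6.6
1,271,600 + 0.7V = 290,400 + 6.6V
981,200 = 5.9V
V = 166,305.08 L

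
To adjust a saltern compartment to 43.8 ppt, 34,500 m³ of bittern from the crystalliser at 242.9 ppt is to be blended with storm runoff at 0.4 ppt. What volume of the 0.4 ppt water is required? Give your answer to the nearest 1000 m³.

158000 m³

Salt balance: 34,500×242.9 + V×0.4 = (34,500+V)×43.8
8,380,050 + 0.4V = 1,511,100 + 43.8V
6,868,950 = 43.4V
V = 158,270.74 m³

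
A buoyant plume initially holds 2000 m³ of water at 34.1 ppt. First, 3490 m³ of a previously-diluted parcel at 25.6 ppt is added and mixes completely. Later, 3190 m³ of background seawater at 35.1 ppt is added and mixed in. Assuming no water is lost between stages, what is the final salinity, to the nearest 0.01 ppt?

31.05 ppt

Mass of salt is conserved:
Initial salt = 2,000×34.1 = 68,200
After stage 1: salt = 68,200 + 3,490×25.6 = 157,544; volume = 5,490 m³; S = 28.697 ppt
After stage 2: salt = 157,544 + 3,190×35.1 = 269,513; volume = 8,680 m³
S = 269,513 / 8,680 = 31.0499 ppt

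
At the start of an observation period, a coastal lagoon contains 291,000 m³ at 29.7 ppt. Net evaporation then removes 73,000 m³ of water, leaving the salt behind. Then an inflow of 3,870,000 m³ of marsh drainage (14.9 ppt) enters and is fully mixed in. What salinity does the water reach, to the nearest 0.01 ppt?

16.22 ppt

After evaporation: salt = 291,000×29.7 = 8,642,700; volume = 291,000 − 73,000 = 218,000 m³
After mixing: salt = 8,642,700 + 3,870,000×14.9 = 66,305,700; volume = 218,000 + 3,870,000 = 4,088,000 m³
S = 66,305,700 / 4,088,000 = 16.2196 ppt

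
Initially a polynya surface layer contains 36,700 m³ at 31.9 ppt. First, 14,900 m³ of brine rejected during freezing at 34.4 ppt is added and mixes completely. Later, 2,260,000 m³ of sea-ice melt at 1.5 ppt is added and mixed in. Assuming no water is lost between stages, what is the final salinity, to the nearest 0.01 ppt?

2.19 ppt

Mass of salt is conserved:
Initial salt = 36,700×31.9 = 1,170,730
After stage 1: salt = 1,170,730 + 14,900×34.4 = 1,683,290; volume = 51,600 m³; S = 32.622 ppt
After stage 2: salt = 1,683,290 + 2,260,000×1.5 = 5,073,290; volume = 2,311,600 m³
S = 5,073,290 / 2,311,600 = 2.1947 ppt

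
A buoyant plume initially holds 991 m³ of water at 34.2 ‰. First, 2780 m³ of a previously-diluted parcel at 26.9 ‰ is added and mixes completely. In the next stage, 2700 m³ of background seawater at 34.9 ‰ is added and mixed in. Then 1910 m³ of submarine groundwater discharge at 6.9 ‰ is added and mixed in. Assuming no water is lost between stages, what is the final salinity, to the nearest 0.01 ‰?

Conserving salt mass:
Initial salt = 991×34.2 = 33,892.2
After stage 1: salt = 33,892.2 + 2,780×26.9 = 108,674.2; volume = 3,771 m³; S = 28.818 ‰
After stage 2: salt = 108,674.2 + 2,700×34.9 = 202,904.2; volume = 6,471 m³; S = 31.356 ‰
After stage 3: salt = 202,904.2 + 1,910×6.9 = 216,083.2; volume = 8,381 m³
S = 216,083.2 / 8,381 = 25.7825 ‰

25.78 ‰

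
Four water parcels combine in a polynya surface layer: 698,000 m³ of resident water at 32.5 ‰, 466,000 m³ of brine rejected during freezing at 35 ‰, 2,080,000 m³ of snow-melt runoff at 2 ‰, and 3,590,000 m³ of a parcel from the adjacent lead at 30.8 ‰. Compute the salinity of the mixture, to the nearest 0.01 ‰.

Conserving salt mass:
salt = 698,000×32.5 + 466,000×35 + 2,080,000×2 + 3,590,000×30.8 = 22,685,000 + 16,310,000 + 4,160,000 + 110,572,000 = 153,727,000
volume = 698,000 + 466,000 + 2,080,000 + 3,590,000 = 6,834,000 m³
S = 153,727,000 / 6,834,000 = 22.4944 ‰

22.49 ‰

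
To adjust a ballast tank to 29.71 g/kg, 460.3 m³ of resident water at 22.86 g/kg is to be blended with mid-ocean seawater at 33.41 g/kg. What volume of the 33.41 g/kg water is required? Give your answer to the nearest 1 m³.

Salt balance: 460.3×22.86 + V×33.41 = (460.3+V)×29.71
10,522.458 + 33.41V = 13,675.513 + 29.71V
3,153.055 = 3.7V
V = 852.18 m³

852 m³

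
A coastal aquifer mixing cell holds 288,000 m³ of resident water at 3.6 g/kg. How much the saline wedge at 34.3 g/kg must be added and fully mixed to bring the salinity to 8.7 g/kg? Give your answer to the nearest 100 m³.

57400 m³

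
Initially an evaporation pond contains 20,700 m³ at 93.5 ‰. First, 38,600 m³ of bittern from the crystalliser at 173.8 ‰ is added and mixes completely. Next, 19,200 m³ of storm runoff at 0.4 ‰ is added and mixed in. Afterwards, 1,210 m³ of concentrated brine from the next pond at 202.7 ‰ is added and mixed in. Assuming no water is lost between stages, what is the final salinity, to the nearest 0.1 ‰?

Salt balance:
Initial salt = 20,700×93.5 = 1,935,450
After stage 1: salt = 1,935,450 + 38,600×173.8 = 8,644,130; volume = 59,300 m³; S = 145.769 ‰
After stage 2: salt = 8,644,130 + 19,200×0.4 = 8,651,810; volume = 78,500 m³; S = 110.214 ‰
After stage 3: salt = 8,651,810 + 1,210×202.7 = 8,897,077; volume = 79,710 m³
S = 8,897,077 / 79,710 = 111.6181 ‰

111.6 ‰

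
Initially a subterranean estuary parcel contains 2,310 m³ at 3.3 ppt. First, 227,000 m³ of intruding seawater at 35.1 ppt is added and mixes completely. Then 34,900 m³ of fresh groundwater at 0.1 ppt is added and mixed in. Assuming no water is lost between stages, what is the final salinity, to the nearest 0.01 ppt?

30.20 ppt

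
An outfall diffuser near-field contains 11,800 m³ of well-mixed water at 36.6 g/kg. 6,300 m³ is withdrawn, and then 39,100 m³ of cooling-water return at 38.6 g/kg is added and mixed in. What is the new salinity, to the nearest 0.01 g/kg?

Remaining after removal: 5,500 m³ at 36.6 g/kg (salt = 201,300)
After addition: salt = 201,300 + 39,100×38.6 = 1,710,560; volume = 44,600 m³
S = 1,710,560 / 44,600 = 38.3534 g/kg

38.35 g/kg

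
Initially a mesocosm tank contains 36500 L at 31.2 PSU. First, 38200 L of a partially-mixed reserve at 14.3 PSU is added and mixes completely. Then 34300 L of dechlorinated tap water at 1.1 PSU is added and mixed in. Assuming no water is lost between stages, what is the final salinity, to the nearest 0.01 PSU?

Salt balance:
Initial salt = 36,500×31.2 = 1,138,800
After stage 1: salt = 1,138,800 + 38,200×14.3 = 1,685,060; volume = 74,700 L; S = 22.558 PSU
After stage 2: salt = 1,685,060 + 34,300×1.1 = 1,722,790; volume = 109,000 L
S = 1,722,790 / 109,000 = 15.8054 PSU

15.81 PSU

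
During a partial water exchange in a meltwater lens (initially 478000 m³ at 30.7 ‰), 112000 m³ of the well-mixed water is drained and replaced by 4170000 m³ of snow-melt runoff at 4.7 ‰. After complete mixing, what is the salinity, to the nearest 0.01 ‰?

Remaining after removal: 366,000 m³ at 30.7 ‰ (salt = 11,236,200)
After addition: salt = 11,236,200 + 4,170,000×4.7 = 30,835,200; volume = 4,536,000 m³
S = 30,835,200 / 4,536,000 = 6.7979 ‰

6.80 ‰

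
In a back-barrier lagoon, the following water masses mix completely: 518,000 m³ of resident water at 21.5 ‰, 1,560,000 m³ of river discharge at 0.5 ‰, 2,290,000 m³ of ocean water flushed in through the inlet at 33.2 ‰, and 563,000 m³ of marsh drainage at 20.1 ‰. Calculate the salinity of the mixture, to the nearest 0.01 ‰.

20.13 ‰

Mass of salt is conserved:
salt = 518,000×21.5 + 1,560,000×0.5 + 2,290,000×33.2 + 563,000×20.1 = 11,137,000 + 780,000 + 76,028,000 + 11,316,300 = 99,261,300
volume = 518,000 + 1,560,000 + 2,290,000 + 563,000 = 4,931,000 m³
S = 99,261,300 / 4,931,000 = 20.1301 ‰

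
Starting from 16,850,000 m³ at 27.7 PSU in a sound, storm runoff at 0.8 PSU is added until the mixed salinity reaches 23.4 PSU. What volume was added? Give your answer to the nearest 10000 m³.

3210000 m³

Salt balance: 16,850,000×27.7 + V×0.8 = (16,850,000+V)×23.4
466,745,000 + 0.8V = 394,290,000 + 23.4V
72,455,000 = 22.6V
V = 3,205,973.45 m³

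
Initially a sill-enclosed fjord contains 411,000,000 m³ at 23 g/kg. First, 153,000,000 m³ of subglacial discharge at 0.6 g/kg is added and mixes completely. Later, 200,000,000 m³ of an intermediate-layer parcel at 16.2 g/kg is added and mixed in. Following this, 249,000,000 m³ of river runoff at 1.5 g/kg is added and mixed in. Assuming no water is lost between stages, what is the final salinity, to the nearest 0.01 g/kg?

Conserving salt mass:
Initial salt = 411,000,000×23 = 9,453,000,000
After stage 1: salt = 9,453,000,000 + 153,000,000×0.6 = 9,544,800,000; volume = 564,000,000 m³; S = 16.923 g/kg
After stage 2: salt = 9,544,800,000 + 200,000,000×16.2 = 12,784,800,000; volume = 764,000,000 m³; S = 16.734 g/kg
After stage 3: salt = 12,784,800,000 + 249,000,000×1.5 = 13,158,300,000; volume = 1,013,000,000 m³
S = 13,158,300,000 / 1,013,000,000 = 12.9894 g/kg

12.99 g/kg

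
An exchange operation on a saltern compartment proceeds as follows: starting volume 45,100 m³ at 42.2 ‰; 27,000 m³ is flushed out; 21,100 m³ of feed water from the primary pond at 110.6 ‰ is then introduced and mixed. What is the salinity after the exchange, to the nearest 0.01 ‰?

79.02 ‰

Remaining after removal: 18,100 m³ at 42.2 ‰ (salt = 763,820)
After addition: salt = 763,820 + 21,100×110.6 = 3,097,480; volume = 39,200 m³
S = 3,097,480 / 39,200 = 79.0173 ‰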